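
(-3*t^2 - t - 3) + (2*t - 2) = -3*t^2 + t - 5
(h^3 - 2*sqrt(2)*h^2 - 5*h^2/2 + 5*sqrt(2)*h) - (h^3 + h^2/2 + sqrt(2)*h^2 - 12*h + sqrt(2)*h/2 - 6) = -3*sqrt(2)*h^2 - 3*h^2 + 9*sqrt(2)*h/2 + 12*h + 6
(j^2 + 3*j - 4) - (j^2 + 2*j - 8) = j + 4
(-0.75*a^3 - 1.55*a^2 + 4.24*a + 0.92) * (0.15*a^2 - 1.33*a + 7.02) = -0.1125*a^5 + 0.765*a^4 - 2.5675*a^3 - 16.3822*a^2 + 28.5412*a + 6.4584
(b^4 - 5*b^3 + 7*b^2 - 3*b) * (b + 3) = b^5 - 2*b^4 - 8*b^3 + 18*b^2 - 9*b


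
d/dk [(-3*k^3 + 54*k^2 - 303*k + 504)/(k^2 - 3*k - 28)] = 3*(-k^2 - 8*k + 68)/(k^2 + 8*k + 16)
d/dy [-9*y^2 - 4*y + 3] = -18*y - 4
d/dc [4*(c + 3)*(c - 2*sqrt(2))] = 8*c - 8*sqrt(2) + 12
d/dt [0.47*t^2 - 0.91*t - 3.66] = 0.94*t - 0.91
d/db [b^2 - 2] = 2*b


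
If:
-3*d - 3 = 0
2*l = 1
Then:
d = -1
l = 1/2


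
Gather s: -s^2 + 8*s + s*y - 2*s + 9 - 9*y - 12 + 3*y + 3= -s^2 + s*(y + 6) - 6*y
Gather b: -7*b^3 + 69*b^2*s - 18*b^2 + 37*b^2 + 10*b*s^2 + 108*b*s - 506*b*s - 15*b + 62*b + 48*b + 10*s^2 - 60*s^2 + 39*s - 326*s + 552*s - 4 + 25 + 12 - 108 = -7*b^3 + b^2*(69*s + 19) + b*(10*s^2 - 398*s + 95) - 50*s^2 + 265*s - 75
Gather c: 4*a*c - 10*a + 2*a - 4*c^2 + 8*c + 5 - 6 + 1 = -8*a - 4*c^2 + c*(4*a + 8)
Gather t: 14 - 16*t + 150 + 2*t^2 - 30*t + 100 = 2*t^2 - 46*t + 264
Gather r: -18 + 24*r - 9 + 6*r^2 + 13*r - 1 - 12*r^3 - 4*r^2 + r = -12*r^3 + 2*r^2 + 38*r - 28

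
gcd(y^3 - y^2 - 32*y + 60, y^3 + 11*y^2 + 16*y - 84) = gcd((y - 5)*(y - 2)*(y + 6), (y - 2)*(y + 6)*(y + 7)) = y^2 + 4*y - 12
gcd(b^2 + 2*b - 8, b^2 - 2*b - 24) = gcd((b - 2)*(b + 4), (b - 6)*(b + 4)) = b + 4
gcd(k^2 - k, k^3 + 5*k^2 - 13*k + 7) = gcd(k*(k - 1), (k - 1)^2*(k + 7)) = k - 1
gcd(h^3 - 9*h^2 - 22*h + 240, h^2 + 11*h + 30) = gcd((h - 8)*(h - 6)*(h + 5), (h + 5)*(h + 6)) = h + 5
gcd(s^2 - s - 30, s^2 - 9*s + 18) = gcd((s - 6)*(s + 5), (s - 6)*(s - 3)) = s - 6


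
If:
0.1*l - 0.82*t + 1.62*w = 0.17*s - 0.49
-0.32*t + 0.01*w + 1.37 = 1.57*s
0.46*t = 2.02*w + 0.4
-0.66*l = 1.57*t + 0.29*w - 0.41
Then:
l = 0.37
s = 0.84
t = 0.14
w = -0.17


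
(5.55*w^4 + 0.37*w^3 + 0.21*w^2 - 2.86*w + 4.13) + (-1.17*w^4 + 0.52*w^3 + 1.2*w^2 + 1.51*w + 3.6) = 4.38*w^4 + 0.89*w^3 + 1.41*w^2 - 1.35*w + 7.73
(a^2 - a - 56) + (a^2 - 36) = 2*a^2 - a - 92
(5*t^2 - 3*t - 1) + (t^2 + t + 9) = 6*t^2 - 2*t + 8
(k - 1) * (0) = 0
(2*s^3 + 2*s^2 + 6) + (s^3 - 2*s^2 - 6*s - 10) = 3*s^3 - 6*s - 4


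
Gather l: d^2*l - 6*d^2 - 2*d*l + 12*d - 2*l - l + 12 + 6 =-6*d^2 + 12*d + l*(d^2 - 2*d - 3) + 18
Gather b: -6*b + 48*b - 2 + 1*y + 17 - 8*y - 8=42*b - 7*y + 7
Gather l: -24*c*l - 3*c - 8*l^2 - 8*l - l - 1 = -3*c - 8*l^2 + l*(-24*c - 9) - 1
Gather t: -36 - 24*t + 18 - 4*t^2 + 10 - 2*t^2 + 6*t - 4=-6*t^2 - 18*t - 12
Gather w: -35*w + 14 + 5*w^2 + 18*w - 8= 5*w^2 - 17*w + 6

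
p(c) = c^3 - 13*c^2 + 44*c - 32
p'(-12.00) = 788.00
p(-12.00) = -4160.00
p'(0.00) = 44.00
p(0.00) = -32.00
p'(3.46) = -10.05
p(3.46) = 6.03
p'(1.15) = 18.07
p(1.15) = 2.93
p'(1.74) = 7.84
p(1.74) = 10.47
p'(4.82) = -11.62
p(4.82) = -9.96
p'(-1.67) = 95.79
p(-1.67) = -146.39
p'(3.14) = -8.06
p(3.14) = 8.94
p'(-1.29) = 82.53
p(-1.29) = -112.54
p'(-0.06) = 45.57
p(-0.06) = -34.69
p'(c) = 3*c^2 - 26*c + 44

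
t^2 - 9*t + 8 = (t - 8)*(t - 1)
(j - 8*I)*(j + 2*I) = j^2 - 6*I*j + 16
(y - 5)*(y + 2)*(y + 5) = y^3 + 2*y^2 - 25*y - 50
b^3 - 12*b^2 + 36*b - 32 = (b - 8)*(b - 2)^2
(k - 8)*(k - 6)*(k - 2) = k^3 - 16*k^2 + 76*k - 96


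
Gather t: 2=2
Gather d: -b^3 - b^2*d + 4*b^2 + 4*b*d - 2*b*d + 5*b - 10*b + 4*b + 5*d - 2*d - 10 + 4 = -b^3 + 4*b^2 - b + d*(-b^2 + 2*b + 3) - 6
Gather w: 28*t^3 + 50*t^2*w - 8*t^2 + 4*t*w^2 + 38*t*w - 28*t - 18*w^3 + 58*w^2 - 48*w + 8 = 28*t^3 - 8*t^2 - 28*t - 18*w^3 + w^2*(4*t + 58) + w*(50*t^2 + 38*t - 48) + 8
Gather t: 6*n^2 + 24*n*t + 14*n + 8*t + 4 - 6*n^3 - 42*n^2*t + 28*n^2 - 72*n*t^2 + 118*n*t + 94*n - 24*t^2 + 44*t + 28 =-6*n^3 + 34*n^2 + 108*n + t^2*(-72*n - 24) + t*(-42*n^2 + 142*n + 52) + 32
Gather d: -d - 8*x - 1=-d - 8*x - 1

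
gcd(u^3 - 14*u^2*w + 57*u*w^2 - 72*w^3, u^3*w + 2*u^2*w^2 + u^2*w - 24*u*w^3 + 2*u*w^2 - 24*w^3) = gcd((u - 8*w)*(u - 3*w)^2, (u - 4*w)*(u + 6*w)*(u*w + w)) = 1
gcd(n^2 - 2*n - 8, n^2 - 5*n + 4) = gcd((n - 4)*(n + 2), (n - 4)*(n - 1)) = n - 4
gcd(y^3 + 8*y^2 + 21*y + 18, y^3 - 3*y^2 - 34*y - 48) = y^2 + 5*y + 6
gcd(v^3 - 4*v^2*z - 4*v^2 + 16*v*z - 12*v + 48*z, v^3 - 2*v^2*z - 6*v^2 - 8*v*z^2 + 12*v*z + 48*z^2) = -v^2 + 4*v*z + 6*v - 24*z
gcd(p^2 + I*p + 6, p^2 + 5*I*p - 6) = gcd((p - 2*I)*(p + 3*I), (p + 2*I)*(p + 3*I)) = p + 3*I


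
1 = 1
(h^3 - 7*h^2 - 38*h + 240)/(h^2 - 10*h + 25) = (h^2 - 2*h - 48)/(h - 5)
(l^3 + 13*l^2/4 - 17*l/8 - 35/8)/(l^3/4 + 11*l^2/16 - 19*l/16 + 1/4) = 2*(8*l^3 + 26*l^2 - 17*l - 35)/(4*l^3 + 11*l^2 - 19*l + 4)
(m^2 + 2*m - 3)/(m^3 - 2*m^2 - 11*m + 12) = 1/(m - 4)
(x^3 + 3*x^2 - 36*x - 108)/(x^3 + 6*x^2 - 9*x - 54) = (x - 6)/(x - 3)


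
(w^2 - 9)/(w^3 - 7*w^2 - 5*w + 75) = (w - 3)/(w^2 - 10*w + 25)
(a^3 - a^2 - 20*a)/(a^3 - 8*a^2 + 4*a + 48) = a*(a^2 - a - 20)/(a^3 - 8*a^2 + 4*a + 48)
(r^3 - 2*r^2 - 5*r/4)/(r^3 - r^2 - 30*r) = (-r^2 + 2*r + 5/4)/(-r^2 + r + 30)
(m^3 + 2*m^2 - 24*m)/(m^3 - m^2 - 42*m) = (m - 4)/(m - 7)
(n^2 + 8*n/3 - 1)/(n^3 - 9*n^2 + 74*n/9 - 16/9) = 3*(n + 3)/(3*n^2 - 26*n + 16)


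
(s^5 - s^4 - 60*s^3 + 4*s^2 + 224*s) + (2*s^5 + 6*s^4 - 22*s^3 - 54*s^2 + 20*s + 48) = 3*s^5 + 5*s^4 - 82*s^3 - 50*s^2 + 244*s + 48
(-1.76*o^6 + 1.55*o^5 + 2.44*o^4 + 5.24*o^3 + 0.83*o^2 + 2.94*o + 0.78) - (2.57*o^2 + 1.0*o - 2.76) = -1.76*o^6 + 1.55*o^5 + 2.44*o^4 + 5.24*o^3 - 1.74*o^2 + 1.94*o + 3.54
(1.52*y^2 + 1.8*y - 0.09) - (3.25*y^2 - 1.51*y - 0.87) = -1.73*y^2 + 3.31*y + 0.78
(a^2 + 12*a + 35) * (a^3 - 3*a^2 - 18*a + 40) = a^5 + 9*a^4 - 19*a^3 - 281*a^2 - 150*a + 1400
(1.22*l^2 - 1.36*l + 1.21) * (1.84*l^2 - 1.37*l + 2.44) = 2.2448*l^4 - 4.1738*l^3 + 7.0664*l^2 - 4.9761*l + 2.9524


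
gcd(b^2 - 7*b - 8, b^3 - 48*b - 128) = b - 8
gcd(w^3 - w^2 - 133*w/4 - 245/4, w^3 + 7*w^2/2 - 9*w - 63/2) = w + 7/2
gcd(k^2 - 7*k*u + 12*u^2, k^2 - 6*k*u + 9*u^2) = -k + 3*u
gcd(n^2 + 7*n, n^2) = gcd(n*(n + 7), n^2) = n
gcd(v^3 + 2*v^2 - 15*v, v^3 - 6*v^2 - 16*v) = v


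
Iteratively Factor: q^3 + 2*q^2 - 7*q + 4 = (q + 4)*(q^2 - 2*q + 1) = (q - 1)*(q + 4)*(q - 1)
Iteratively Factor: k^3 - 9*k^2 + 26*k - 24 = (k - 2)*(k^2 - 7*k + 12) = (k - 4)*(k - 2)*(k - 3)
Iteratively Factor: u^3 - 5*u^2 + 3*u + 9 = (u - 3)*(u^2 - 2*u - 3) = (u - 3)^2*(u + 1)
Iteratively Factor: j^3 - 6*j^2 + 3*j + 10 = (j + 1)*(j^2 - 7*j + 10) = (j - 5)*(j + 1)*(j - 2)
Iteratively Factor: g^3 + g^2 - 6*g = (g - 2)*(g^2 + 3*g) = (g - 2)*(g + 3)*(g)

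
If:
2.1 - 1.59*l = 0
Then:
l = 1.32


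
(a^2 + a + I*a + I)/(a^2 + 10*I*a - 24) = (a^2 + a + I*a + I)/(a^2 + 10*I*a - 24)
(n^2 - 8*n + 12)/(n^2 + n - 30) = (n^2 - 8*n + 12)/(n^2 + n - 30)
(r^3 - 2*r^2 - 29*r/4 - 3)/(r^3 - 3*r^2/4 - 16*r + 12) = (4*r^2 + 8*r + 3)/(4*r^2 + 13*r - 12)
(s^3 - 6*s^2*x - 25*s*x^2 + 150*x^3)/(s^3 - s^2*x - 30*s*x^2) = (s - 5*x)/s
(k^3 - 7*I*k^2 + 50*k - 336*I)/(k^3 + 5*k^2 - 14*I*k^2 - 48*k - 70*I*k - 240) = (k + 7*I)/(k + 5)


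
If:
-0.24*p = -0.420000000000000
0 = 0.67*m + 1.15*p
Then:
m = -3.00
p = 1.75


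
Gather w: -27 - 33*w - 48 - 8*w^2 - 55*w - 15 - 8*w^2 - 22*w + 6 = -16*w^2 - 110*w - 84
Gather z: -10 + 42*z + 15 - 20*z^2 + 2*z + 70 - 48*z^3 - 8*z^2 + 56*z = -48*z^3 - 28*z^2 + 100*z + 75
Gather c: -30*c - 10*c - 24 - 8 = -40*c - 32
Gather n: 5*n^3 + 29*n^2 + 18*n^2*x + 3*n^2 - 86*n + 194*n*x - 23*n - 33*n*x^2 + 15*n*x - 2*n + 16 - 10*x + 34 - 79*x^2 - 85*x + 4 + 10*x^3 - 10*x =5*n^3 + n^2*(18*x + 32) + n*(-33*x^2 + 209*x - 111) + 10*x^3 - 79*x^2 - 105*x + 54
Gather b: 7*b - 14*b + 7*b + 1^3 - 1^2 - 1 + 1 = 0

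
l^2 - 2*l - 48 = (l - 8)*(l + 6)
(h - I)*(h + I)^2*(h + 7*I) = h^4 + 8*I*h^3 - 6*h^2 + 8*I*h - 7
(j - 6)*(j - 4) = j^2 - 10*j + 24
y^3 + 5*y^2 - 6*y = y*(y - 1)*(y + 6)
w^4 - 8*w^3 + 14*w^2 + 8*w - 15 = (w - 5)*(w - 3)*(w - 1)*(w + 1)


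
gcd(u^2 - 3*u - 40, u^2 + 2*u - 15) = u + 5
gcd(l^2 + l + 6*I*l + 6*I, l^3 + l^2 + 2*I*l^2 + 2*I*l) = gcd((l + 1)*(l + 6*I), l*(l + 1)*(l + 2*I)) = l + 1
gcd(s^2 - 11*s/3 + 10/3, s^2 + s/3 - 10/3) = s - 5/3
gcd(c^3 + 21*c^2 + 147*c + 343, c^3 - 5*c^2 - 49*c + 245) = c + 7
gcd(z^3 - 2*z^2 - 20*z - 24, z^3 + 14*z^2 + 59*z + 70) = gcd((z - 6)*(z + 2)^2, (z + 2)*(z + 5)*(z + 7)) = z + 2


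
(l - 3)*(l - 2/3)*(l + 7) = l^3 + 10*l^2/3 - 71*l/3 + 14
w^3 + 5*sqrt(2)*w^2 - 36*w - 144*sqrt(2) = (w - 4*sqrt(2))*(w + 3*sqrt(2))*(w + 6*sqrt(2))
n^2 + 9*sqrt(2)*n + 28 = (n + 2*sqrt(2))*(n + 7*sqrt(2))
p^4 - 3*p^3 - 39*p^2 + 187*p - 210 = (p - 5)*(p - 3)*(p - 2)*(p + 7)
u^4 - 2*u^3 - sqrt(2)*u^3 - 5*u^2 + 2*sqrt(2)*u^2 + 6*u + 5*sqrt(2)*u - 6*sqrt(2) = (u - 3)*(u - 1)*(u + 2)*(u - sqrt(2))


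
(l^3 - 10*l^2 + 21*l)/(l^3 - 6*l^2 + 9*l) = (l - 7)/(l - 3)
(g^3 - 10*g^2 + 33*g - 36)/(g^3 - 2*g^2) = (g^3 - 10*g^2 + 33*g - 36)/(g^2*(g - 2))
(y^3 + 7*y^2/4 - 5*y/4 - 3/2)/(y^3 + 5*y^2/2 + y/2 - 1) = (4*y^2 - y - 3)/(2*(2*y^2 + y - 1))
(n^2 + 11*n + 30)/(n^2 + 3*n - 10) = (n + 6)/(n - 2)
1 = 1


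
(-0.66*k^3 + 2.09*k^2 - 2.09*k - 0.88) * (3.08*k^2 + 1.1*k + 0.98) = -2.0328*k^5 + 5.7112*k^4 - 4.785*k^3 - 2.9612*k^2 - 3.0162*k - 0.8624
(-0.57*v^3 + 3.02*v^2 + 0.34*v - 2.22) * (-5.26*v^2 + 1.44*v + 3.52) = 2.9982*v^5 - 16.706*v^4 + 0.554*v^3 + 22.7972*v^2 - 2.0*v - 7.8144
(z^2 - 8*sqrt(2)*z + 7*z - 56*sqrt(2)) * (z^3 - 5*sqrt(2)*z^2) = z^5 - 13*sqrt(2)*z^4 + 7*z^4 - 91*sqrt(2)*z^3 + 80*z^3 + 560*z^2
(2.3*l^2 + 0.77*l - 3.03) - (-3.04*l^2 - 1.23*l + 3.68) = 5.34*l^2 + 2.0*l - 6.71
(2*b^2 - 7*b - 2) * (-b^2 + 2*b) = -2*b^4 + 11*b^3 - 12*b^2 - 4*b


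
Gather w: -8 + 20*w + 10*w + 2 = 30*w - 6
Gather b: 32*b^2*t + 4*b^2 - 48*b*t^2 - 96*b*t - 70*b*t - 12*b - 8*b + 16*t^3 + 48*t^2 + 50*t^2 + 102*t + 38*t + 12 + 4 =b^2*(32*t + 4) + b*(-48*t^2 - 166*t - 20) + 16*t^3 + 98*t^2 + 140*t + 16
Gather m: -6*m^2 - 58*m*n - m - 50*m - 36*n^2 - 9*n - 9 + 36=-6*m^2 + m*(-58*n - 51) - 36*n^2 - 9*n + 27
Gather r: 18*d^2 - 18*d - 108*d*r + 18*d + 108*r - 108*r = 18*d^2 - 108*d*r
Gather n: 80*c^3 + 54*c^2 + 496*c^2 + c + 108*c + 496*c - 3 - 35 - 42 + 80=80*c^3 + 550*c^2 + 605*c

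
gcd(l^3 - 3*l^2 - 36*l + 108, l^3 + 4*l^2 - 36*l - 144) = l^2 - 36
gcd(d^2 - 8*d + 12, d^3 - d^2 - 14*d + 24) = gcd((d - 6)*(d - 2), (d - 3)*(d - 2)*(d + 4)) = d - 2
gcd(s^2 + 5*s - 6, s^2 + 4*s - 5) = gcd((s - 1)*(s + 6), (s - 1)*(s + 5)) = s - 1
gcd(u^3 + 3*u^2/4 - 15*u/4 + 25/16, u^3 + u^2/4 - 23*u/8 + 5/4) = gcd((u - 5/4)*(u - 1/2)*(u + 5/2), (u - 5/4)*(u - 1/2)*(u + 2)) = u^2 - 7*u/4 + 5/8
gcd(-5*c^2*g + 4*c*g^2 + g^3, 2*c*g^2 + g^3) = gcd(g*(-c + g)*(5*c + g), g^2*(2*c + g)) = g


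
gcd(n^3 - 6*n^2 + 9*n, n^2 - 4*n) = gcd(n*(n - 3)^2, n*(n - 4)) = n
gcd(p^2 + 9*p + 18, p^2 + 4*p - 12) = p + 6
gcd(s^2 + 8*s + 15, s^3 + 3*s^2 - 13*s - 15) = s + 5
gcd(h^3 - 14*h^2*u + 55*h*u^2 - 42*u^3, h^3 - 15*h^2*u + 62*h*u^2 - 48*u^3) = h^2 - 7*h*u + 6*u^2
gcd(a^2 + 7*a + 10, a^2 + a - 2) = a + 2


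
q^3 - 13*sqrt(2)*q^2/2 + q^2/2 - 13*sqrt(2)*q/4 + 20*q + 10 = (q + 1/2)*(q - 4*sqrt(2))*(q - 5*sqrt(2)/2)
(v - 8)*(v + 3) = v^2 - 5*v - 24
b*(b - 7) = b^2 - 7*b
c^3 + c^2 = c^2*(c + 1)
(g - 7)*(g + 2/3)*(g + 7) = g^3 + 2*g^2/3 - 49*g - 98/3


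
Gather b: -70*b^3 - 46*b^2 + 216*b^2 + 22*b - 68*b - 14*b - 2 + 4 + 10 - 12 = -70*b^3 + 170*b^2 - 60*b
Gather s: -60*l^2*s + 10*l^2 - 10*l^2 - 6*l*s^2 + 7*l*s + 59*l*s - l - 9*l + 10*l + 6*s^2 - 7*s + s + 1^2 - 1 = s^2*(6 - 6*l) + s*(-60*l^2 + 66*l - 6)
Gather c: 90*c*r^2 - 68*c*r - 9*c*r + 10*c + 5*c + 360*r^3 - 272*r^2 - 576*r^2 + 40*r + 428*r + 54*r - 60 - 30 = c*(90*r^2 - 77*r + 15) + 360*r^3 - 848*r^2 + 522*r - 90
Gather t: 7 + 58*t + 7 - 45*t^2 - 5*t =-45*t^2 + 53*t + 14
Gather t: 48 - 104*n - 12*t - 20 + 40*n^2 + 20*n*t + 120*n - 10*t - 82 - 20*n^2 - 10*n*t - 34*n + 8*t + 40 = 20*n^2 - 18*n + t*(10*n - 14) - 14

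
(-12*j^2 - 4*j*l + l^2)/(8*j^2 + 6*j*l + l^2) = (-6*j + l)/(4*j + l)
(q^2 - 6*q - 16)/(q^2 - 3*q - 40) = (q + 2)/(q + 5)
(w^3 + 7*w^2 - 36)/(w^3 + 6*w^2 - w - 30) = (w + 6)/(w + 5)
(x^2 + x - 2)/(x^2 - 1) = (x + 2)/(x + 1)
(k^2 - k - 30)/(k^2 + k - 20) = (k - 6)/(k - 4)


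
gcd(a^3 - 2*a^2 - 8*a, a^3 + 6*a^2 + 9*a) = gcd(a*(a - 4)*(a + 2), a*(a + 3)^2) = a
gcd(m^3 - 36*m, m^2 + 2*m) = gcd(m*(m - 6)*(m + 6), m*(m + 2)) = m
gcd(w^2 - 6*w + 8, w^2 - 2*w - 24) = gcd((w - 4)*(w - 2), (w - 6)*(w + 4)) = 1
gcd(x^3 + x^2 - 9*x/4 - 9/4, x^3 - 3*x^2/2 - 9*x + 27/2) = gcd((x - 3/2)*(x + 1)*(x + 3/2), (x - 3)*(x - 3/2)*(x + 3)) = x - 3/2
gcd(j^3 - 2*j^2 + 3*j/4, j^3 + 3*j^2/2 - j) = j^2 - j/2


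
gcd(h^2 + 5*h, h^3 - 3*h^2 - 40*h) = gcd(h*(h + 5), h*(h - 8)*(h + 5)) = h^2 + 5*h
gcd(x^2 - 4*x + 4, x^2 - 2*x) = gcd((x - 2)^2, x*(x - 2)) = x - 2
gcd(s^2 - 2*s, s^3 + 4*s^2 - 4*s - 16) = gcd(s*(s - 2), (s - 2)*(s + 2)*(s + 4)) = s - 2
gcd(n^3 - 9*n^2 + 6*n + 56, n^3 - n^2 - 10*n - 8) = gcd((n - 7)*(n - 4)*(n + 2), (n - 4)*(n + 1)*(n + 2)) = n^2 - 2*n - 8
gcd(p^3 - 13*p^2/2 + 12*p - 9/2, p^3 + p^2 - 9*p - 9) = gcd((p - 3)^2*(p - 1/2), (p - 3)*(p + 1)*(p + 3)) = p - 3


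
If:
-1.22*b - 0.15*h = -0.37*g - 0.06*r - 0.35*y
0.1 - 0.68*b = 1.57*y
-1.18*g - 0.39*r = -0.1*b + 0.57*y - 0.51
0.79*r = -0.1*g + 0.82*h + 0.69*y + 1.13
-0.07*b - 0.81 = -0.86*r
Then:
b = 0.14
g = 0.13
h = -0.45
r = 0.95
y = 0.00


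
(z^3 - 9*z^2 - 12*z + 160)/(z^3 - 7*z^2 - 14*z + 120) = (z - 8)/(z - 6)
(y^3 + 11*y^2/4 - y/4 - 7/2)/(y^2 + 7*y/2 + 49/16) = 4*(y^2 + y - 2)/(4*y + 7)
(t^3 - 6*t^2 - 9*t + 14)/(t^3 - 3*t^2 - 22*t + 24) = (t^2 - 5*t - 14)/(t^2 - 2*t - 24)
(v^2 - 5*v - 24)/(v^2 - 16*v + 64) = (v + 3)/(v - 8)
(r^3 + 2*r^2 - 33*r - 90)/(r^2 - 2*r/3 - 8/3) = 3*(-r^3 - 2*r^2 + 33*r + 90)/(-3*r^2 + 2*r + 8)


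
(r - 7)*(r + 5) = r^2 - 2*r - 35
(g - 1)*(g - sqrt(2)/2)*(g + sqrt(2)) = g^3 - g^2 + sqrt(2)*g^2/2 - g - sqrt(2)*g/2 + 1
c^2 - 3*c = c*(c - 3)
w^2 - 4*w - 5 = (w - 5)*(w + 1)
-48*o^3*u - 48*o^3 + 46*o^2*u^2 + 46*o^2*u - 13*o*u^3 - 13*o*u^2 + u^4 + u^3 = (-8*o + u)*(-3*o + u)*(-2*o + u)*(u + 1)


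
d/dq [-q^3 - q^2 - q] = -3*q^2 - 2*q - 1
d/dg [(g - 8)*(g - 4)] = 2*g - 12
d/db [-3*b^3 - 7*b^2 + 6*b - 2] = -9*b^2 - 14*b + 6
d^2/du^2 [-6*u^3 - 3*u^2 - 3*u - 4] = -36*u - 6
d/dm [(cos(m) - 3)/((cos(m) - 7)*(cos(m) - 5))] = (cos(m)^2 - 6*cos(m) + 1)*sin(m)/((cos(m) - 7)^2*(cos(m) - 5)^2)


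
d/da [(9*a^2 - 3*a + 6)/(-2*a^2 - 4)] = 3*(-a^2 - 8*a + 2)/(2*(a^4 + 4*a^2 + 4))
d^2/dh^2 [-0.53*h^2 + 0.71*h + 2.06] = -1.06000000000000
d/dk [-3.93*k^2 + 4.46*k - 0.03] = 4.46 - 7.86*k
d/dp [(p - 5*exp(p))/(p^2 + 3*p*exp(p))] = (-8*p^2*exp(p) - p^2 + 10*p*exp(p) + 15*exp(2*p))/(p^2*(p^2 + 6*p*exp(p) + 9*exp(2*p)))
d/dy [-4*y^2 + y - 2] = 1 - 8*y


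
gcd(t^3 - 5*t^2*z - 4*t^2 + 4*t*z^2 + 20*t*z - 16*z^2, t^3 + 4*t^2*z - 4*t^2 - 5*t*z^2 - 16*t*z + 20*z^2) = -t^2 + t*z + 4*t - 4*z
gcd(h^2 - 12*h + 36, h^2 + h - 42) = h - 6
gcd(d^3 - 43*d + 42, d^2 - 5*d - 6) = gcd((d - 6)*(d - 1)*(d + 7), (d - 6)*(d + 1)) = d - 6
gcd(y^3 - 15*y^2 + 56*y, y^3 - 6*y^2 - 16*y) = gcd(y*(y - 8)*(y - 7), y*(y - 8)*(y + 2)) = y^2 - 8*y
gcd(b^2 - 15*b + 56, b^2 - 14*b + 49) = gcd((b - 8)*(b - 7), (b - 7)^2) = b - 7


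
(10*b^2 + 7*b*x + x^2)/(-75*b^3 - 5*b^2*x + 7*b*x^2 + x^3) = (2*b + x)/(-15*b^2 + 2*b*x + x^2)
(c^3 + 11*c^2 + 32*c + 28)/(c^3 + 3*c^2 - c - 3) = (c^3 + 11*c^2 + 32*c + 28)/(c^3 + 3*c^2 - c - 3)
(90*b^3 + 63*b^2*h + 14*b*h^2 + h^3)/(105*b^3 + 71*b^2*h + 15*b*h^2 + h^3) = (6*b + h)/(7*b + h)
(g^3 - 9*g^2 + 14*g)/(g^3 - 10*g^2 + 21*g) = (g - 2)/(g - 3)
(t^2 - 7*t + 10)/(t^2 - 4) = (t - 5)/(t + 2)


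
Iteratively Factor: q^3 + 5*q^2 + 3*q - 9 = (q - 1)*(q^2 + 6*q + 9) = (q - 1)*(q + 3)*(q + 3)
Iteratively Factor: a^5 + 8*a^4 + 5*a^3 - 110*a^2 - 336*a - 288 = (a + 4)*(a^4 + 4*a^3 - 11*a^2 - 66*a - 72) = (a + 3)*(a + 4)*(a^3 + a^2 - 14*a - 24) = (a + 3)^2*(a + 4)*(a^2 - 2*a - 8) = (a + 2)*(a + 3)^2*(a + 4)*(a - 4)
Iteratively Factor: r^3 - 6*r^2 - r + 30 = (r - 3)*(r^2 - 3*r - 10) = (r - 5)*(r - 3)*(r + 2)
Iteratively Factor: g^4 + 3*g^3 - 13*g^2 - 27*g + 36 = (g + 3)*(g^3 - 13*g + 12) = (g + 3)*(g + 4)*(g^2 - 4*g + 3) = (g - 3)*(g + 3)*(g + 4)*(g - 1)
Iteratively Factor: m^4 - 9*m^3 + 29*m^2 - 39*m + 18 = (m - 3)*(m^3 - 6*m^2 + 11*m - 6) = (m - 3)*(m - 1)*(m^2 - 5*m + 6) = (m - 3)*(m - 2)*(m - 1)*(m - 3)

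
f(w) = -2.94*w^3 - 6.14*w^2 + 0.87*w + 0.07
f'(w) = -8.82*w^2 - 12.28*w + 0.87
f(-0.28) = -0.59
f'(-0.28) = 3.62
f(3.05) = -137.81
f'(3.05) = -118.63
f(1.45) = -20.54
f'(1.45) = -35.48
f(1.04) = -8.97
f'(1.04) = -21.44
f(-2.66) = 9.65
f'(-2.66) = -28.87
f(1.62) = -27.13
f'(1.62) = -42.17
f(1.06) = -9.41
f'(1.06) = -22.06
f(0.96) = -7.35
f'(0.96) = -19.05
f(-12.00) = 4185.79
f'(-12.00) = -1121.85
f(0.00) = 0.07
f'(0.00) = 0.87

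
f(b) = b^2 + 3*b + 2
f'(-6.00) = -9.00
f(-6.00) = 20.00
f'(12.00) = 27.00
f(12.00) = 182.00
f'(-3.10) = -3.20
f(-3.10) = 2.31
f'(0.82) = 4.64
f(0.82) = 5.13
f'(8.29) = 19.58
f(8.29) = 95.59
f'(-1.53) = -0.06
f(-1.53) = -0.25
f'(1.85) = 6.70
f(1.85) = 10.97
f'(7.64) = 18.28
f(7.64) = 83.29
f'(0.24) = 3.48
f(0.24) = 2.78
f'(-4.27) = -5.54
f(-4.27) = 7.42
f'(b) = 2*b + 3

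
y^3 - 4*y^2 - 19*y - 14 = (y - 7)*(y + 1)*(y + 2)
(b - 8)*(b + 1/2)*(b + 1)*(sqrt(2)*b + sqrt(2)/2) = sqrt(2)*b^4 - 6*sqrt(2)*b^3 - 59*sqrt(2)*b^2/4 - 39*sqrt(2)*b/4 - 2*sqrt(2)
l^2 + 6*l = l*(l + 6)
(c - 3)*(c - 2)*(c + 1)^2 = c^4 - 3*c^3 - 3*c^2 + 7*c + 6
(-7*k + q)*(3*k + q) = -21*k^2 - 4*k*q + q^2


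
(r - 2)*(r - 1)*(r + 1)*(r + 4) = r^4 + 2*r^3 - 9*r^2 - 2*r + 8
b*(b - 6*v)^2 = b^3 - 12*b^2*v + 36*b*v^2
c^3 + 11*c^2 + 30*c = c*(c + 5)*(c + 6)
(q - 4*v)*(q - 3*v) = q^2 - 7*q*v + 12*v^2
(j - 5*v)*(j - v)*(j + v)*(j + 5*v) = j^4 - 26*j^2*v^2 + 25*v^4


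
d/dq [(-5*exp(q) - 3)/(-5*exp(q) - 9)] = 30*exp(q)/(5*exp(q) + 9)^2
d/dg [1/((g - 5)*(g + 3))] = 2*(1 - g)/(g^4 - 4*g^3 - 26*g^2 + 60*g + 225)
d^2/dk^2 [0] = 0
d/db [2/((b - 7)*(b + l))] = 2*((7 - b)*(b + l) - (b - 7)^2)/((b - 7)^3*(b + l)^2)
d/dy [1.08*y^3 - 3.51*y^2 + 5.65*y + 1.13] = 3.24*y^2 - 7.02*y + 5.65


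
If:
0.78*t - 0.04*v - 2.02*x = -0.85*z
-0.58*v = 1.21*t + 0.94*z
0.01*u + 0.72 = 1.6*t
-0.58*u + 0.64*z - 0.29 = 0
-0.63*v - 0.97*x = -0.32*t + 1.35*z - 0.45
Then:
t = 0.46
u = 0.94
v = -3.07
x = 0.79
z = 1.31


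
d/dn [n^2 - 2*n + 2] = 2*n - 2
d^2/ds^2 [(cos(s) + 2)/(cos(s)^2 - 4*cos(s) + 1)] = 2*(9*(1 - cos(2*s))^2*cos(s) + 12*(1 - cos(2*s))^2 + 154*cos(s) + 80*cos(2*s) - 24*cos(3*s) - 2*cos(5*s) - 240)/(8*cos(s) - cos(2*s) - 3)^3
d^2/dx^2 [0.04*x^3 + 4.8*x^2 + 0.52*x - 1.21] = 0.24*x + 9.6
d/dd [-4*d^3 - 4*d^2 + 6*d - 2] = -12*d^2 - 8*d + 6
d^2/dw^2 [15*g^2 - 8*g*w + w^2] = 2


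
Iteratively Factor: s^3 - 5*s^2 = (s)*(s^2 - 5*s) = s^2*(s - 5)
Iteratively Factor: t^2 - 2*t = (t - 2)*(t)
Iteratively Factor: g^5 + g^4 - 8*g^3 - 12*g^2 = (g - 3)*(g^4 + 4*g^3 + 4*g^2) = (g - 3)*(g + 2)*(g^3 + 2*g^2) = (g - 3)*(g + 2)^2*(g^2) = g*(g - 3)*(g + 2)^2*(g)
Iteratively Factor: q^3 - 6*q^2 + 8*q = (q)*(q^2 - 6*q + 8) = q*(q - 4)*(q - 2)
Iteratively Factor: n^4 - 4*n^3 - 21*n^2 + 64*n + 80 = (n + 1)*(n^3 - 5*n^2 - 16*n + 80) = (n - 5)*(n + 1)*(n^2 - 16) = (n - 5)*(n + 1)*(n + 4)*(n - 4)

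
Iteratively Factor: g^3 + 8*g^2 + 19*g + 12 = (g + 4)*(g^2 + 4*g + 3) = (g + 1)*(g + 4)*(g + 3)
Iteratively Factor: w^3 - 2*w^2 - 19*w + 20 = (w + 4)*(w^2 - 6*w + 5) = (w - 5)*(w + 4)*(w - 1)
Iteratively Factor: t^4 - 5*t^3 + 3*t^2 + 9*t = (t - 3)*(t^3 - 2*t^2 - 3*t) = t*(t - 3)*(t^2 - 2*t - 3) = t*(t - 3)^2*(t + 1)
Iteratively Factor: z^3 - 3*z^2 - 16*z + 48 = (z - 3)*(z^2 - 16) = (z - 4)*(z - 3)*(z + 4)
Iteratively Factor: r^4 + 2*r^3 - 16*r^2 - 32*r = (r + 2)*(r^3 - 16*r) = (r + 2)*(r + 4)*(r^2 - 4*r) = r*(r + 2)*(r + 4)*(r - 4)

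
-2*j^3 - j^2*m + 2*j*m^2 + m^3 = (-j + m)*(j + m)*(2*j + m)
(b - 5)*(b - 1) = b^2 - 6*b + 5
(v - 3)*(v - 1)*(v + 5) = v^3 + v^2 - 17*v + 15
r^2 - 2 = (r - sqrt(2))*(r + sqrt(2))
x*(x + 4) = x^2 + 4*x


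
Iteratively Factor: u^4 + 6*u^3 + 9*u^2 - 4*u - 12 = (u + 2)*(u^3 + 4*u^2 + u - 6) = (u + 2)^2*(u^2 + 2*u - 3) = (u - 1)*(u + 2)^2*(u + 3)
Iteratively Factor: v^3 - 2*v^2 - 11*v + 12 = (v + 3)*(v^2 - 5*v + 4) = (v - 1)*(v + 3)*(v - 4)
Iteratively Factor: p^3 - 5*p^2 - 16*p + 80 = (p + 4)*(p^2 - 9*p + 20) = (p - 5)*(p + 4)*(p - 4)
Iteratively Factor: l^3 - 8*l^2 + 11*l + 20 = (l - 4)*(l^2 - 4*l - 5) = (l - 4)*(l + 1)*(l - 5)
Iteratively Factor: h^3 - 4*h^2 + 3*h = (h)*(h^2 - 4*h + 3) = h*(h - 3)*(h - 1)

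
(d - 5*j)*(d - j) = d^2 - 6*d*j + 5*j^2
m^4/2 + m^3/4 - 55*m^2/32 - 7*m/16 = m*(m/2 + 1)*(m - 7/4)*(m + 1/4)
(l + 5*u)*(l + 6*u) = l^2 + 11*l*u + 30*u^2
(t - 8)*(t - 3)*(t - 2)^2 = t^4 - 15*t^3 + 72*t^2 - 140*t + 96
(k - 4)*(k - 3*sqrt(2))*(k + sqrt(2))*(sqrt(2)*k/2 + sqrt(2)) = sqrt(2)*k^4/2 - 2*k^3 - sqrt(2)*k^3 - 7*sqrt(2)*k^2 + 4*k^2 + 6*sqrt(2)*k + 16*k + 24*sqrt(2)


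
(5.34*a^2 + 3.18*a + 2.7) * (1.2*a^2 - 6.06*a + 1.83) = 6.408*a^4 - 28.5444*a^3 - 6.2586*a^2 - 10.5426*a + 4.941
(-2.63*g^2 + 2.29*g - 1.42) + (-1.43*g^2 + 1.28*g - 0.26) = -4.06*g^2 + 3.57*g - 1.68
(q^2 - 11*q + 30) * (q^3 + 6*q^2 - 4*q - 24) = q^5 - 5*q^4 - 40*q^3 + 200*q^2 + 144*q - 720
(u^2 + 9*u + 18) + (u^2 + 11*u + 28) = 2*u^2 + 20*u + 46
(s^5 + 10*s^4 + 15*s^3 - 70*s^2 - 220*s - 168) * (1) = s^5 + 10*s^4 + 15*s^3 - 70*s^2 - 220*s - 168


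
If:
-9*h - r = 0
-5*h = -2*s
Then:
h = 2*s/5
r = -18*s/5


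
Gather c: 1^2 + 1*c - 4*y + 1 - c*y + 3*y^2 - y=c*(1 - y) + 3*y^2 - 5*y + 2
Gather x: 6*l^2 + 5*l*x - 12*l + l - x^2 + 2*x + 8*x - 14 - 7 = 6*l^2 - 11*l - x^2 + x*(5*l + 10) - 21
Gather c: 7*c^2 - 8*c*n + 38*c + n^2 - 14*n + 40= 7*c^2 + c*(38 - 8*n) + n^2 - 14*n + 40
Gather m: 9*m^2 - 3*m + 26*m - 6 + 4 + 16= 9*m^2 + 23*m + 14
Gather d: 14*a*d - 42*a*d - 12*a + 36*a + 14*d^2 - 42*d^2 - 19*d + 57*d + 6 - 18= 24*a - 28*d^2 + d*(38 - 28*a) - 12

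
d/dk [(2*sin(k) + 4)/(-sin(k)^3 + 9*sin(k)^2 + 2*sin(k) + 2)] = 2*(2*sin(k)^3 - 3*sin(k)^2 - 36*sin(k) - 2)*cos(k)/(sin(k)^3 - 9*sin(k)^2 - 2*sin(k) - 2)^2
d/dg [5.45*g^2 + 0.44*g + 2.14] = 10.9*g + 0.44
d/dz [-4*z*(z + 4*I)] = -8*z - 16*I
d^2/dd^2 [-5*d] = 0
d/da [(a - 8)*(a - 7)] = 2*a - 15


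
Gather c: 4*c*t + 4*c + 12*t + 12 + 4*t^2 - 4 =c*(4*t + 4) + 4*t^2 + 12*t + 8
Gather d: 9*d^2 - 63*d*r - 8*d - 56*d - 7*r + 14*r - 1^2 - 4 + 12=9*d^2 + d*(-63*r - 64) + 7*r + 7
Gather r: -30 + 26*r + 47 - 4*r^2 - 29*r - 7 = -4*r^2 - 3*r + 10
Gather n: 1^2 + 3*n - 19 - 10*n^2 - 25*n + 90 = -10*n^2 - 22*n + 72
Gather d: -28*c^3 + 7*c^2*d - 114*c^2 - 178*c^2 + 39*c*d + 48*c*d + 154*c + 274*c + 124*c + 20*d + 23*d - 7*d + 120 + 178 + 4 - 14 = -28*c^3 - 292*c^2 + 552*c + d*(7*c^2 + 87*c + 36) + 288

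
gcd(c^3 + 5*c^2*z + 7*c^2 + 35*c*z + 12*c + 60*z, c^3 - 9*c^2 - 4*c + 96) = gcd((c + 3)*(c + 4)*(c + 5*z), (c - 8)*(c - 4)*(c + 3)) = c + 3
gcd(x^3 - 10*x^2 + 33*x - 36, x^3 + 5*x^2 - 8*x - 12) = 1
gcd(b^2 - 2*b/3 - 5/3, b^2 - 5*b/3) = b - 5/3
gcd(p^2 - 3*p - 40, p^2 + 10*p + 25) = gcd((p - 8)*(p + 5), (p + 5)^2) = p + 5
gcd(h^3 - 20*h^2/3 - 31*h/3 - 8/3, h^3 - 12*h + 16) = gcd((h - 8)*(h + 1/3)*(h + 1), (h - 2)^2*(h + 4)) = 1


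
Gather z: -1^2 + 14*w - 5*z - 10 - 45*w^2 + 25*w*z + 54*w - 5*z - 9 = -45*w^2 + 68*w + z*(25*w - 10) - 20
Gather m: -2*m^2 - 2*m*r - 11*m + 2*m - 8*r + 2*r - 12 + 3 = -2*m^2 + m*(-2*r - 9) - 6*r - 9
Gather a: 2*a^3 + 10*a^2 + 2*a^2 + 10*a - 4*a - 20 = 2*a^3 + 12*a^2 + 6*a - 20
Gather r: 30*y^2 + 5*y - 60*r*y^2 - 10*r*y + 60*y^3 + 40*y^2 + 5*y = r*(-60*y^2 - 10*y) + 60*y^3 + 70*y^2 + 10*y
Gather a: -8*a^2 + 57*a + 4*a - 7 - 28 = -8*a^2 + 61*a - 35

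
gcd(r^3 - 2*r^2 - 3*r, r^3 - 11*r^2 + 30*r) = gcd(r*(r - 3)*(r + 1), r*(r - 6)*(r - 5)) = r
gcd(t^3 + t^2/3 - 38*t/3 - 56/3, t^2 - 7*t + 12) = t - 4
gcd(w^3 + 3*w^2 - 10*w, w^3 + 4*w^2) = w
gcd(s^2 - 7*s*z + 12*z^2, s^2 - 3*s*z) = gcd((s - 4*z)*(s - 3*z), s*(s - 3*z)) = -s + 3*z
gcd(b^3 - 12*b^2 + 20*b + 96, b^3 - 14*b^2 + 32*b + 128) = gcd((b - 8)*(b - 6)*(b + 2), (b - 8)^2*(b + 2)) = b^2 - 6*b - 16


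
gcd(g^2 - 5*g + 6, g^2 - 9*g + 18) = g - 3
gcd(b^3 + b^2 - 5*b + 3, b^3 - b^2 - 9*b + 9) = b^2 + 2*b - 3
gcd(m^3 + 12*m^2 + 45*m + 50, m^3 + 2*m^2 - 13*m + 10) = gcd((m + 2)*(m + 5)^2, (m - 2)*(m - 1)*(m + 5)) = m + 5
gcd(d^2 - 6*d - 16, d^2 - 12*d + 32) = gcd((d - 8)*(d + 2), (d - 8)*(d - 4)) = d - 8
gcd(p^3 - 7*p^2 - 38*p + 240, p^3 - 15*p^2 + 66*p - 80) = p^2 - 13*p + 40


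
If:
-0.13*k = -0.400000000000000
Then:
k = 3.08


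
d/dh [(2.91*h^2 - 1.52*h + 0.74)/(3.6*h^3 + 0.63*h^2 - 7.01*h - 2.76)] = (-10.476*h^4 + 10.944*h^3 - 27.4335*h^2 - 16.9956*h + 9.3826)/(12.96*h^6 + 4.536*h^5 - 50.0751*h^4 - 28.7046*h^3 + 45.6625*h^2 + 38.6952*h + 7.6176)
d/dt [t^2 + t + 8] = 2*t + 1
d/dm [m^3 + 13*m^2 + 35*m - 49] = 3*m^2 + 26*m + 35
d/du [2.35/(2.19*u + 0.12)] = -5.1465/(2.19*u + 0.12)^2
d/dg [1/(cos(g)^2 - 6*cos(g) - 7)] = 2*(cos(g) - 3)*sin(g)/(sin(g)^2 + 6*cos(g) + 6)^2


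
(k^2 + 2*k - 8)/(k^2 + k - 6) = (k + 4)/(k + 3)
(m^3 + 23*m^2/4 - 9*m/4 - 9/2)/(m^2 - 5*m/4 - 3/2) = (m^2 + 5*m - 6)/(m - 2)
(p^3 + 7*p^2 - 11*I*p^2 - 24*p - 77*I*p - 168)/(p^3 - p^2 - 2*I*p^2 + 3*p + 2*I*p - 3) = (p^2 + p*(7 - 8*I) - 56*I)/(p^2 + p*(-1 + I) - I)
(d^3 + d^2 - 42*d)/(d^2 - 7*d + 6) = d*(d + 7)/(d - 1)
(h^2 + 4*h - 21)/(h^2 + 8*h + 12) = (h^2 + 4*h - 21)/(h^2 + 8*h + 12)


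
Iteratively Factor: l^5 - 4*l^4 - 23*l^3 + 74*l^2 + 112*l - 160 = (l - 5)*(l^4 + l^3 - 18*l^2 - 16*l + 32) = (l - 5)*(l + 2)*(l^3 - l^2 - 16*l + 16) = (l - 5)*(l - 1)*(l + 2)*(l^2 - 16) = (l - 5)*(l - 1)*(l + 2)*(l + 4)*(l - 4)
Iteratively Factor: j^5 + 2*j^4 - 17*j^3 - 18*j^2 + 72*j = (j + 4)*(j^4 - 2*j^3 - 9*j^2 + 18*j) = (j + 3)*(j + 4)*(j^3 - 5*j^2 + 6*j) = (j - 3)*(j + 3)*(j + 4)*(j^2 - 2*j) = (j - 3)*(j - 2)*(j + 3)*(j + 4)*(j)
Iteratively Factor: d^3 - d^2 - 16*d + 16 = (d + 4)*(d^2 - 5*d + 4) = (d - 4)*(d + 4)*(d - 1)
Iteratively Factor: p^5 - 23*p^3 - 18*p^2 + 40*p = (p - 1)*(p^4 + p^3 - 22*p^2 - 40*p) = (p - 1)*(p + 4)*(p^3 - 3*p^2 - 10*p) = (p - 1)*(p + 2)*(p + 4)*(p^2 - 5*p) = p*(p - 1)*(p + 2)*(p + 4)*(p - 5)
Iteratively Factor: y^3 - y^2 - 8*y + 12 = (y - 2)*(y^2 + y - 6) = (y - 2)*(y + 3)*(y - 2)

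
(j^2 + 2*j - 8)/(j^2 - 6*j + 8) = (j + 4)/(j - 4)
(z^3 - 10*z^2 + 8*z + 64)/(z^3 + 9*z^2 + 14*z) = (z^2 - 12*z + 32)/(z*(z + 7))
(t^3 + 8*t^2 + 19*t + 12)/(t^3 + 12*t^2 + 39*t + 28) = (t + 3)/(t + 7)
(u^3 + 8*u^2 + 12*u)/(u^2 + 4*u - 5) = u*(u^2 + 8*u + 12)/(u^2 + 4*u - 5)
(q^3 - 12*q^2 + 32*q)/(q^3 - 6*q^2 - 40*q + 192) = q/(q + 6)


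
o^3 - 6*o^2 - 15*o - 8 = (o - 8)*(o + 1)^2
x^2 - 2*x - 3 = (x - 3)*(x + 1)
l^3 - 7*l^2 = l^2*(l - 7)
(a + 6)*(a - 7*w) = a^2 - 7*a*w + 6*a - 42*w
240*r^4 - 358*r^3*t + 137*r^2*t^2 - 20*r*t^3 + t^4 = (-8*r + t)*(-6*r + t)*(-5*r + t)*(-r + t)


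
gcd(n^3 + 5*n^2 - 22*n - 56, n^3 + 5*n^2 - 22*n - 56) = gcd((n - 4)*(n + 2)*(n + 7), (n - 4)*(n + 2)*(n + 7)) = n^3 + 5*n^2 - 22*n - 56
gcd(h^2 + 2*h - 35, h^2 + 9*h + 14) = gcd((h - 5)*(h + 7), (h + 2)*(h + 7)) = h + 7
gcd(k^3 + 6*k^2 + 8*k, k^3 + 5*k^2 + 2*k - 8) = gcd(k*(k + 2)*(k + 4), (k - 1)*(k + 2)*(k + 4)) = k^2 + 6*k + 8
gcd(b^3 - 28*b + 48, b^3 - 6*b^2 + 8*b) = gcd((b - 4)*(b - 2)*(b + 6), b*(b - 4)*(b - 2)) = b^2 - 6*b + 8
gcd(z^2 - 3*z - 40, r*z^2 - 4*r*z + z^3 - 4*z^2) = 1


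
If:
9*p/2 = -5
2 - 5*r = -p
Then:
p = -10/9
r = 8/45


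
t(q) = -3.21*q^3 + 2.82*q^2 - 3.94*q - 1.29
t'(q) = -9.63*q^2 + 5.64*q - 3.94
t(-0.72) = 4.21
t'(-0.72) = -12.99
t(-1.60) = 25.38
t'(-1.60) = -37.62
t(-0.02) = -1.21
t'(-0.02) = -4.06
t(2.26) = -32.84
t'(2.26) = -40.38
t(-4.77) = 430.05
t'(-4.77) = -249.95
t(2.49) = -43.17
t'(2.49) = -49.60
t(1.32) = -8.96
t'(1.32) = -13.27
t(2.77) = -58.79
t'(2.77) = -62.21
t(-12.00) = 5998.95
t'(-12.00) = -1458.34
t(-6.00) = 817.23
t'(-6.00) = -384.46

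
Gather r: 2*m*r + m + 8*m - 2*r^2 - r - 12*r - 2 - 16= 9*m - 2*r^2 + r*(2*m - 13) - 18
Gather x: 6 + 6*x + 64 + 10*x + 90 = 16*x + 160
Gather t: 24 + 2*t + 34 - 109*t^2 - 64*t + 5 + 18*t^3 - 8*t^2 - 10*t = 18*t^3 - 117*t^2 - 72*t + 63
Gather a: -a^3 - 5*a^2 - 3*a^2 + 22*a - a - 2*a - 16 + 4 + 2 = -a^3 - 8*a^2 + 19*a - 10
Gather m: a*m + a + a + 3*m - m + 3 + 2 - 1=2*a + m*(a + 2) + 4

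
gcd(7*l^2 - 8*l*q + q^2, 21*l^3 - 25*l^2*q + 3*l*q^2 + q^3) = -l + q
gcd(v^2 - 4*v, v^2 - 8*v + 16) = v - 4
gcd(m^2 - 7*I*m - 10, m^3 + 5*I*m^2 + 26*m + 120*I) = m - 5*I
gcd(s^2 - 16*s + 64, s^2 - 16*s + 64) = s^2 - 16*s + 64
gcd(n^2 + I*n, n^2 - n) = n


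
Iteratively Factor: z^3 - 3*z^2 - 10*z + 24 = (z - 2)*(z^2 - z - 12) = (z - 2)*(z + 3)*(z - 4)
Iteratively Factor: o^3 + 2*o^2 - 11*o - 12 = (o + 4)*(o^2 - 2*o - 3) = (o + 1)*(o + 4)*(o - 3)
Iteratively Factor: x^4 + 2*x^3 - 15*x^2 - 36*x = (x)*(x^3 + 2*x^2 - 15*x - 36) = x*(x - 4)*(x^2 + 6*x + 9) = x*(x - 4)*(x + 3)*(x + 3)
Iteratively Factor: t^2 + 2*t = (t + 2)*(t)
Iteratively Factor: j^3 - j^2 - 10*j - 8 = (j - 4)*(j^2 + 3*j + 2) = (j - 4)*(j + 2)*(j + 1)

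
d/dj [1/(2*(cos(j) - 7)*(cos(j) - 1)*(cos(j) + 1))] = (-3 - 14*cos(j)/sin(j)^2 + 2/sin(j)^2)/(2*(cos(j) - 7)^2*sin(j))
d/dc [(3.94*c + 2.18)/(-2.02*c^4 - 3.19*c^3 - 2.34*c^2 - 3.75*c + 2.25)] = (23.8764*c^4 + 42.7516*c^3 + 30.0822*c^2 + 10.2024*c + 17.04)/(4.0804*c^8 + 12.8876*c^7 + 19.6297*c^6 + 30.0792*c^5 + 20.3106*c^4 + 3.195*c^3 + 3.5325*c^2 - 16.875*c + 5.0625)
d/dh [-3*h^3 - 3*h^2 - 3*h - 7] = -9*h^2 - 6*h - 3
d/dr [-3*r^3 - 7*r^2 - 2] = r*(-9*r - 14)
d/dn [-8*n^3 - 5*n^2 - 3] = 2*n*(-12*n - 5)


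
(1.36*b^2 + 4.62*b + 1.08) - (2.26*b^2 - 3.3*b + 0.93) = -0.9*b^2 + 7.92*b + 0.15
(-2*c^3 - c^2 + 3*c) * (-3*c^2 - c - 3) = 6*c^5 + 5*c^4 - 2*c^3 - 9*c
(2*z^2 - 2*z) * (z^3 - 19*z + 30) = 2*z^5 - 2*z^4 - 38*z^3 + 98*z^2 - 60*z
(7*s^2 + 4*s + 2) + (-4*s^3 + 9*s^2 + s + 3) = -4*s^3 + 16*s^2 + 5*s + 5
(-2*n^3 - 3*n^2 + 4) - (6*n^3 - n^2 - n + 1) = -8*n^3 - 2*n^2 + n + 3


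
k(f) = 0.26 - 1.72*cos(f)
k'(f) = 1.72*sin(f)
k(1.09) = -0.54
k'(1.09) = 1.52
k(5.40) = -0.83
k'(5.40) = -1.33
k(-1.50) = 0.14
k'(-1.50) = -1.72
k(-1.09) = -0.54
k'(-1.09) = -1.52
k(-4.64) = 0.38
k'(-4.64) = 1.72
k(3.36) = 1.94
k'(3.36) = -0.37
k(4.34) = 0.89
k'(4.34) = -1.60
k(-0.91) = -0.80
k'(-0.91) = -1.36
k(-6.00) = -1.39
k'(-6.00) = 0.48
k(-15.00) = 1.57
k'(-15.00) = -1.12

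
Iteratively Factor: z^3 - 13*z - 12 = (z + 1)*(z^2 - z - 12) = (z + 1)*(z + 3)*(z - 4)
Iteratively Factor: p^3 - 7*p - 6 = (p + 1)*(p^2 - p - 6) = (p - 3)*(p + 1)*(p + 2)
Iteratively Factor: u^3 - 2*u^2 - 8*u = (u - 4)*(u^2 + 2*u) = u*(u - 4)*(u + 2)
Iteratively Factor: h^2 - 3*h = (h)*(h - 3)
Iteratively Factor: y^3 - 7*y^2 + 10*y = (y)*(y^2 - 7*y + 10) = y*(y - 2)*(y - 5)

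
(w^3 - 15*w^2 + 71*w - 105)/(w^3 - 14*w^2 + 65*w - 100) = (w^2 - 10*w + 21)/(w^2 - 9*w + 20)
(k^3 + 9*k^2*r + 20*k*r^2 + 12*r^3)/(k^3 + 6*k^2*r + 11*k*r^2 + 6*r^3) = (k + 6*r)/(k + 3*r)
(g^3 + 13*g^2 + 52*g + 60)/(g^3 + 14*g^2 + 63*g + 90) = (g + 2)/(g + 3)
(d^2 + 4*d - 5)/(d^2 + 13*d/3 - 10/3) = 3*(d - 1)/(3*d - 2)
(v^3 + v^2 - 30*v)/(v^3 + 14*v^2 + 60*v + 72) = v*(v - 5)/(v^2 + 8*v + 12)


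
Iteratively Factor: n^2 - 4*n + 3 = (n - 1)*(n - 3)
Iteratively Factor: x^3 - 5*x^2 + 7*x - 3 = (x - 1)*(x^2 - 4*x + 3) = (x - 3)*(x - 1)*(x - 1)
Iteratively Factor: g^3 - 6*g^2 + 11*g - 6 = (g - 3)*(g^2 - 3*g + 2) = (g - 3)*(g - 1)*(g - 2)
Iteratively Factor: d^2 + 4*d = (d)*(d + 4)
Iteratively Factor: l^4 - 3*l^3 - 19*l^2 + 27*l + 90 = (l + 3)*(l^3 - 6*l^2 - l + 30) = (l + 2)*(l + 3)*(l^2 - 8*l + 15) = (l - 3)*(l + 2)*(l + 3)*(l - 5)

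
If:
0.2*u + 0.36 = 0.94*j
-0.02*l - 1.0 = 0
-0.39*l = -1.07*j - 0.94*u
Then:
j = -3.24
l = -50.00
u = -17.05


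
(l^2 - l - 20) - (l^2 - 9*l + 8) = 8*l - 28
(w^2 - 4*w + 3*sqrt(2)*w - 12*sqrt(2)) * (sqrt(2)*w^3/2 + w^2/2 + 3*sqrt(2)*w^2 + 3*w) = sqrt(2)*w^5/2 + sqrt(2)*w^4 + 7*w^4/2 - 21*sqrt(2)*w^3/2 + 7*w^3 - 84*w^2 + 3*sqrt(2)*w^2 - 36*sqrt(2)*w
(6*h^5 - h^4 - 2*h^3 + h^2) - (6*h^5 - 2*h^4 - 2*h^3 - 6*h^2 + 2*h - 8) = h^4 + 7*h^2 - 2*h + 8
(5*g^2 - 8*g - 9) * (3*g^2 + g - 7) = 15*g^4 - 19*g^3 - 70*g^2 + 47*g + 63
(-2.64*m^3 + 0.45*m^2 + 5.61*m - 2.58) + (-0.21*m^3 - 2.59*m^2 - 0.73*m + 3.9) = -2.85*m^3 - 2.14*m^2 + 4.88*m + 1.32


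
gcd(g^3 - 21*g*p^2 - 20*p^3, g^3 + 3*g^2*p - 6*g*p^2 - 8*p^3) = g^2 + 5*g*p + 4*p^2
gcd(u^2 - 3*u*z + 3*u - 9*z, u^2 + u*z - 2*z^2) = 1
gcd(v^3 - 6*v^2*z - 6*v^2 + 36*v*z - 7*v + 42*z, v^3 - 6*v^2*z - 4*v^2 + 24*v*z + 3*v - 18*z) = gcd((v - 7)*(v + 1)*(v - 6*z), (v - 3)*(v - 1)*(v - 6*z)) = -v + 6*z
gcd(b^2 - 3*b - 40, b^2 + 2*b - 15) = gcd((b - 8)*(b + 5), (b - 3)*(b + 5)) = b + 5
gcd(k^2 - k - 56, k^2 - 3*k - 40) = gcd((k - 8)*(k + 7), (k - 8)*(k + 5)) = k - 8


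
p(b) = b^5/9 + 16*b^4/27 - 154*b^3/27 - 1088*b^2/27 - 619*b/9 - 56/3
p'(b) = 5*b^4/9 + 64*b^3/27 - 154*b^2/9 - 2176*b/27 - 619/9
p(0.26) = -39.37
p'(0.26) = -90.84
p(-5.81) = 78.96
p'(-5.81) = -9.98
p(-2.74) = 0.83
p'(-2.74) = 6.14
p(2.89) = -627.93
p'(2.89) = -348.63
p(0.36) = -48.90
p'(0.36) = -99.89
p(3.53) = -861.55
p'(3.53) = -375.96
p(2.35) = -450.82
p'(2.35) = -304.96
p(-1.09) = 16.48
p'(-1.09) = -3.55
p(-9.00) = -1178.67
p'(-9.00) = 1187.56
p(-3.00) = 0.00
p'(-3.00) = 0.00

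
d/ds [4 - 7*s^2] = -14*s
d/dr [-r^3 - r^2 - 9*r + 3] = -3*r^2 - 2*r - 9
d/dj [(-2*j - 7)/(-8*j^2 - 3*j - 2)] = (16*j^2 + 6*j - (2*j + 7)*(16*j + 3) + 4)/(8*j^2 + 3*j + 2)^2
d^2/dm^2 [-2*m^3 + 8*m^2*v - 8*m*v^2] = -12*m + 16*v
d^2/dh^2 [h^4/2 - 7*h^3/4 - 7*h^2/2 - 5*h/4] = 6*h^2 - 21*h/2 - 7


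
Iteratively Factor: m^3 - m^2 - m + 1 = (m - 1)*(m^2 - 1) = (m - 1)*(m + 1)*(m - 1)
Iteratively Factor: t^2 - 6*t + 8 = (t - 4)*(t - 2)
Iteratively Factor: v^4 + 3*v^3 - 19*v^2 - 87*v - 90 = (v - 5)*(v^3 + 8*v^2 + 21*v + 18) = (v - 5)*(v + 3)*(v^2 + 5*v + 6) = (v - 5)*(v + 2)*(v + 3)*(v + 3)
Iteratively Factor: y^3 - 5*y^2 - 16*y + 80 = (y - 5)*(y^2 - 16) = (y - 5)*(y + 4)*(y - 4)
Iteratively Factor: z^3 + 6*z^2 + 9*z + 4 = (z + 1)*(z^2 + 5*z + 4) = (z + 1)^2*(z + 4)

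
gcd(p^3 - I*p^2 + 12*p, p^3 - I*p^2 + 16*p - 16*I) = p - 4*I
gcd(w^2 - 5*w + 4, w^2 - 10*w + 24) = w - 4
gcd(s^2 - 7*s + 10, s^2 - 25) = s - 5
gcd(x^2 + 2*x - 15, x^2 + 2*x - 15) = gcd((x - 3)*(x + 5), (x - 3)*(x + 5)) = x^2 + 2*x - 15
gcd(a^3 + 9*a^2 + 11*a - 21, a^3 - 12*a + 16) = 1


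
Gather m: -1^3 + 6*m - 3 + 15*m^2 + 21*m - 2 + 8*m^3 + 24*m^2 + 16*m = 8*m^3 + 39*m^2 + 43*m - 6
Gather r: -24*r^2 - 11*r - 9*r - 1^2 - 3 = -24*r^2 - 20*r - 4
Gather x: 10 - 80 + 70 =0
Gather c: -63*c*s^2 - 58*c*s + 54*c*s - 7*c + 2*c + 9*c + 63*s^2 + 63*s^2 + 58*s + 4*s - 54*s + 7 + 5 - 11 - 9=c*(-63*s^2 - 4*s + 4) + 126*s^2 + 8*s - 8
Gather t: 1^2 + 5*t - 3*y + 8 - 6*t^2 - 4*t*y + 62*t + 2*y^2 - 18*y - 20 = -6*t^2 + t*(67 - 4*y) + 2*y^2 - 21*y - 11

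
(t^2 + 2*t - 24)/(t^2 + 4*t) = (t^2 + 2*t - 24)/(t*(t + 4))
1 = 1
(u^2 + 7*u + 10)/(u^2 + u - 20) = (u + 2)/(u - 4)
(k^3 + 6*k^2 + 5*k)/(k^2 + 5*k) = k + 1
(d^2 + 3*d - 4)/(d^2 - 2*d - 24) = (d - 1)/(d - 6)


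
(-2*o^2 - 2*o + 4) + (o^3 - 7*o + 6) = o^3 - 2*o^2 - 9*o + 10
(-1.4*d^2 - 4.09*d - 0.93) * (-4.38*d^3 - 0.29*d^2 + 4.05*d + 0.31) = 6.132*d^5 + 18.3202*d^4 - 0.410499999999999*d^3 - 16.7288*d^2 - 5.0344*d - 0.2883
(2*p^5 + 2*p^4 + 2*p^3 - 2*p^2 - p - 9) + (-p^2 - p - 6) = 2*p^5 + 2*p^4 + 2*p^3 - 3*p^2 - 2*p - 15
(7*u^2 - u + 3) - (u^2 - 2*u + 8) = 6*u^2 + u - 5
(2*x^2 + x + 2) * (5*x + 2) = 10*x^3 + 9*x^2 + 12*x + 4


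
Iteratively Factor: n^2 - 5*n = (n)*(n - 5)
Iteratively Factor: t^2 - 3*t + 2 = (t - 1)*(t - 2)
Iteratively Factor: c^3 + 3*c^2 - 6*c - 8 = (c - 2)*(c^2 + 5*c + 4) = (c - 2)*(c + 1)*(c + 4)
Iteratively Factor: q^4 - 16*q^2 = (q)*(q^3 - 16*q) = q*(q + 4)*(q^2 - 4*q) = q^2*(q + 4)*(q - 4)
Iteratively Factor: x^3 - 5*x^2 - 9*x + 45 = (x - 3)*(x^2 - 2*x - 15) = (x - 5)*(x - 3)*(x + 3)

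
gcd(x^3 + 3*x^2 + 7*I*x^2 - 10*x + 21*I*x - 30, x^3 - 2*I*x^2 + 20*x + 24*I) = x + 2*I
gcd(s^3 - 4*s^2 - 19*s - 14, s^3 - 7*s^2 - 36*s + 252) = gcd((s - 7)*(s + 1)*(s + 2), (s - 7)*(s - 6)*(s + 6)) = s - 7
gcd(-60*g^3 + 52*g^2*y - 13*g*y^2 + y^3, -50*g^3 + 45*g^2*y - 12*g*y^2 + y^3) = 10*g^2 - 7*g*y + y^2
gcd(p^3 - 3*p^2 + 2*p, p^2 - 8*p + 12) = p - 2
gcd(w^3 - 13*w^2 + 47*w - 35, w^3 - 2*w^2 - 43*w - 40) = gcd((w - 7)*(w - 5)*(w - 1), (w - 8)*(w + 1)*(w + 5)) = 1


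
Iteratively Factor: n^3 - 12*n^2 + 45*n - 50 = (n - 5)*(n^2 - 7*n + 10) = (n - 5)*(n - 2)*(n - 5)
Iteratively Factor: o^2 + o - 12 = (o + 4)*(o - 3)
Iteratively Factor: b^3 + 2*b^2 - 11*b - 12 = (b - 3)*(b^2 + 5*b + 4) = (b - 3)*(b + 4)*(b + 1)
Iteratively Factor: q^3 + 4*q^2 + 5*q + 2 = (q + 1)*(q^2 + 3*q + 2) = (q + 1)^2*(q + 2)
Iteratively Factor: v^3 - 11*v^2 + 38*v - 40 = (v - 4)*(v^2 - 7*v + 10) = (v - 5)*(v - 4)*(v - 2)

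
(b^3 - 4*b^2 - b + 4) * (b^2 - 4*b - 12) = b^5 - 8*b^4 + 3*b^3 + 56*b^2 - 4*b - 48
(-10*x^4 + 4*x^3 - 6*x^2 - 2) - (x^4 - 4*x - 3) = -11*x^4 + 4*x^3 - 6*x^2 + 4*x + 1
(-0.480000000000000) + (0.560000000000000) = 0.0800000000000001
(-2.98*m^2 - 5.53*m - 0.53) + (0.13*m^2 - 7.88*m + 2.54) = -2.85*m^2 - 13.41*m + 2.01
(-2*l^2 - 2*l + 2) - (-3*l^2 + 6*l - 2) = l^2 - 8*l + 4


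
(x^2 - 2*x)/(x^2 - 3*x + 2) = x/(x - 1)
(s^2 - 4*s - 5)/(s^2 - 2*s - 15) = (s + 1)/(s + 3)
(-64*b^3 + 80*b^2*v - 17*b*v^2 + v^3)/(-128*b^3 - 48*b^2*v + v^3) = (8*b^2 - 9*b*v + v^2)/(16*b^2 + 8*b*v + v^2)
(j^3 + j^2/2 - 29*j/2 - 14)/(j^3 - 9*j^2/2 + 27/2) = (2*j^3 + j^2 - 29*j - 28)/(2*j^3 - 9*j^2 + 27)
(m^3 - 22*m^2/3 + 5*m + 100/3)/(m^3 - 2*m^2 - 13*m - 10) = (3*m^2 - 7*m - 20)/(3*(m^2 + 3*m + 2))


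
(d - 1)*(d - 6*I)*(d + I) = d^3 - d^2 - 5*I*d^2 + 6*d + 5*I*d - 6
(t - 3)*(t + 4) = t^2 + t - 12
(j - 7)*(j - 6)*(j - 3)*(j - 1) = j^4 - 17*j^3 + 97*j^2 - 207*j + 126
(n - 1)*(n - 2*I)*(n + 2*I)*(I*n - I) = I*n^4 - 2*I*n^3 + 5*I*n^2 - 8*I*n + 4*I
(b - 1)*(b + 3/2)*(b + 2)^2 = b^4 + 9*b^3/2 + 9*b^2/2 - 4*b - 6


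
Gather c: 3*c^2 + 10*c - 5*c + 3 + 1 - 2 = 3*c^2 + 5*c + 2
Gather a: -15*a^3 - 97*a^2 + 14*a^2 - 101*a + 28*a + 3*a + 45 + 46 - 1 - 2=-15*a^3 - 83*a^2 - 70*a + 88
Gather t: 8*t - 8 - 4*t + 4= 4*t - 4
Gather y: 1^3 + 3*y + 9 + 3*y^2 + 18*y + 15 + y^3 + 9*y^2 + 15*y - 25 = y^3 + 12*y^2 + 36*y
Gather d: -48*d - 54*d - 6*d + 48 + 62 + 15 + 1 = 126 - 108*d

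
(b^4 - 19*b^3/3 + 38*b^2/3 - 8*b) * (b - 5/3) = b^5 - 8*b^4 + 209*b^3/9 - 262*b^2/9 + 40*b/3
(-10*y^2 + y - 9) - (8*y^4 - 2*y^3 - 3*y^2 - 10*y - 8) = -8*y^4 + 2*y^3 - 7*y^2 + 11*y - 1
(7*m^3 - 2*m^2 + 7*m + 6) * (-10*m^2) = -70*m^5 + 20*m^4 - 70*m^3 - 60*m^2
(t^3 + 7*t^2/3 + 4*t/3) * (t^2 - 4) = t^5 + 7*t^4/3 - 8*t^3/3 - 28*t^2/3 - 16*t/3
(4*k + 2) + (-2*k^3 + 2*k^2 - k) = -2*k^3 + 2*k^2 + 3*k + 2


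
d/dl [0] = 0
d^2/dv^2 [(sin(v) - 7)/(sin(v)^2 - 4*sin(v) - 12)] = (-9*sin(v)^5 + 24*sin(v)^4 + 454*sin(v)^2 - 701*sin(v)/2 + 36*sin(3*v) + sin(5*v)/2 - 488)/((sin(v) - 6)^3*(sin(v) + 2)^3)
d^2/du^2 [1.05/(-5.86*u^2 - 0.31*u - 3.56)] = (72.11316*u^2 + 3.81486*u - 1.05*(11.72*u + 0.31)*(23.44*u + 0.62) + 43.80936)/(5.86*u^2 + 0.31*u + 3.56)^3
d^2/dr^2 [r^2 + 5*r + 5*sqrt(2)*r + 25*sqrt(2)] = 2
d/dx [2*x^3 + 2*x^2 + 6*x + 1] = 6*x^2 + 4*x + 6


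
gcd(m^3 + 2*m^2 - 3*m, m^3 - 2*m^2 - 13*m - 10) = 1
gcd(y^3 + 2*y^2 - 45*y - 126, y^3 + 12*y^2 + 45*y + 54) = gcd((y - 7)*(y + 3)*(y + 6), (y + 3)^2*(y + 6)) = y^2 + 9*y + 18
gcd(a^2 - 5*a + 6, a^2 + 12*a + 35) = 1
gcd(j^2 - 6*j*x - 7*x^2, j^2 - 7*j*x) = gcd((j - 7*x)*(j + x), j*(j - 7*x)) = -j + 7*x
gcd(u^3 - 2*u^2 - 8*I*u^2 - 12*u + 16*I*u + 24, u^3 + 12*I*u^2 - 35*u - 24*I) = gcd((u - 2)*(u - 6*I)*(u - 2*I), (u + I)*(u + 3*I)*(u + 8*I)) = 1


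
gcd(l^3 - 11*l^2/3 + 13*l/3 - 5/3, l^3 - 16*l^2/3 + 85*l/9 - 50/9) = l - 5/3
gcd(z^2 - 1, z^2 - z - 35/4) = 1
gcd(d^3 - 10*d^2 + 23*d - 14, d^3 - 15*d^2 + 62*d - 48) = d - 1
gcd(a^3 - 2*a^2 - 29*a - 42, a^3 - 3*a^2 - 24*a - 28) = a^2 - 5*a - 14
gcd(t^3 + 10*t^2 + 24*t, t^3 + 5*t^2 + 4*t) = t^2 + 4*t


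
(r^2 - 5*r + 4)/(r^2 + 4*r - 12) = (r^2 - 5*r + 4)/(r^2 + 4*r - 12)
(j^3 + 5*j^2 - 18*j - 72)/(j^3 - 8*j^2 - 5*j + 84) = (j + 6)/(j - 7)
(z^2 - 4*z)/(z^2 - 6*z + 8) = z/(z - 2)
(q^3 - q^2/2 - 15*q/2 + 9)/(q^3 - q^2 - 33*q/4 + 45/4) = 2*(q - 2)/(2*q - 5)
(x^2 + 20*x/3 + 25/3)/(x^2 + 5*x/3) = (x + 5)/x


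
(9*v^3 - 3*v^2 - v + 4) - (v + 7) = 9*v^3 - 3*v^2 - 2*v - 3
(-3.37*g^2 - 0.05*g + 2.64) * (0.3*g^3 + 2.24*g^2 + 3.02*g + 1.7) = -1.011*g^5 - 7.5638*g^4 - 9.4974*g^3 + 0.0336000000000007*g^2 + 7.8878*g + 4.488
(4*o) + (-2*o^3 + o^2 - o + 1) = -2*o^3 + o^2 + 3*o + 1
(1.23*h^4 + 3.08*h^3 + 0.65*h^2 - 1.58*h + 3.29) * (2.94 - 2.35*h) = -2.8905*h^5 - 3.6218*h^4 + 7.5277*h^3 + 5.624*h^2 - 12.3767*h + 9.6726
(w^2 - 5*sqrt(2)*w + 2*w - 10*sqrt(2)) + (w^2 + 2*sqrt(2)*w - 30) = 2*w^2 - 3*sqrt(2)*w + 2*w - 30 - 10*sqrt(2)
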